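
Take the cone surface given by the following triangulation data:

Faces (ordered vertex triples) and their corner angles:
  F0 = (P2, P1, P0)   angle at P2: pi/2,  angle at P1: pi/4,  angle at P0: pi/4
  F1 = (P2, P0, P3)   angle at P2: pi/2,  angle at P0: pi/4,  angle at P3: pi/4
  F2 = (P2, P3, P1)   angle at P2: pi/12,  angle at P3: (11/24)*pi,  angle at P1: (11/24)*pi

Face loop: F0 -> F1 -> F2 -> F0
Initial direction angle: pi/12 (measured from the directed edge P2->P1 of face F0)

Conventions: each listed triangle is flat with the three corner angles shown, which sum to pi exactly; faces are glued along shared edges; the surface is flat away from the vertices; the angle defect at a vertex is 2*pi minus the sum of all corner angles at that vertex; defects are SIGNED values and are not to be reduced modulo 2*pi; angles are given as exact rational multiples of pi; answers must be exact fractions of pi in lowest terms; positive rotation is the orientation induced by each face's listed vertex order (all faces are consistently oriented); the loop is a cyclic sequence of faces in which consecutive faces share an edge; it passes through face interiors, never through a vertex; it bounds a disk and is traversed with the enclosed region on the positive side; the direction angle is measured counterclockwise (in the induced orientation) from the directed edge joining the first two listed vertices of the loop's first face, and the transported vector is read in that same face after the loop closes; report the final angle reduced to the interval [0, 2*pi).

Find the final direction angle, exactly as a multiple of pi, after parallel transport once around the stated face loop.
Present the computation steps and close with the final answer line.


enclosed vertex P2: corner angles sum to (13/12)*pi, defect = 2*pi - (13/12)*pi = (11/12)*pi
transport around the loop rotates by the sum of enclosed defects; add to the initial angle mod 2*pi
final angle = pi/12 + (11/12)*pi = pi (mod 2*pi)

Answer: final direction angle = pi


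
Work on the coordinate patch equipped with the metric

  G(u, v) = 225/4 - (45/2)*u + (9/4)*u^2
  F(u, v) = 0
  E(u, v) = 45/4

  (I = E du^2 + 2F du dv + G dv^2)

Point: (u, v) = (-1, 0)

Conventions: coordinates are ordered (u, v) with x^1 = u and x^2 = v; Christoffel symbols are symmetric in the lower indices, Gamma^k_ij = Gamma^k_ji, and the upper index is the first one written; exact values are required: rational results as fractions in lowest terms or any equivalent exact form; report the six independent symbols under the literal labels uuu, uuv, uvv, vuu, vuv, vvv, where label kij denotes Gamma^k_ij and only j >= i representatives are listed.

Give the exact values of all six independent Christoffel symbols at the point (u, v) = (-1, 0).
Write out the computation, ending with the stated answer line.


E = 45/4, F = 0, G = 81 at the point
E_u = 0, E_v = 0, F_u = 0, F_v = 0, G_u = -27, G_v = 0
EG - F^2 = 3645/4;  g^inv = (4/3645) * [[81, 0], [0, 45/4]]
first-kind symbols [ij,l] = (1/2)(d_i g_jl + d_j g_il - d_l g_ij): [uu,u] = E_u/2 = 0, [uu,v] = F_u - E_v/2 = 0, [uv,u] = E_v/2 = 0, [uv,v] = G_u/2 = -27/2, [vv,u] = F_v - G_u/2 = 27/2, [vv,v] = G_v/2 = 0
Gamma^u_ij = (G*[ij,u] - F*[ij,v])/(EG - F^2), Gamma^v_ij = (E*[ij,v] - F*[ij,u])/(EG - F^2)

Answer: Gamma_uuu = 0, Gamma_uuv = 0, Gamma_uvv = 6/5, Gamma_vuu = 0, Gamma_vuv = -1/6, Gamma_vvv = 0


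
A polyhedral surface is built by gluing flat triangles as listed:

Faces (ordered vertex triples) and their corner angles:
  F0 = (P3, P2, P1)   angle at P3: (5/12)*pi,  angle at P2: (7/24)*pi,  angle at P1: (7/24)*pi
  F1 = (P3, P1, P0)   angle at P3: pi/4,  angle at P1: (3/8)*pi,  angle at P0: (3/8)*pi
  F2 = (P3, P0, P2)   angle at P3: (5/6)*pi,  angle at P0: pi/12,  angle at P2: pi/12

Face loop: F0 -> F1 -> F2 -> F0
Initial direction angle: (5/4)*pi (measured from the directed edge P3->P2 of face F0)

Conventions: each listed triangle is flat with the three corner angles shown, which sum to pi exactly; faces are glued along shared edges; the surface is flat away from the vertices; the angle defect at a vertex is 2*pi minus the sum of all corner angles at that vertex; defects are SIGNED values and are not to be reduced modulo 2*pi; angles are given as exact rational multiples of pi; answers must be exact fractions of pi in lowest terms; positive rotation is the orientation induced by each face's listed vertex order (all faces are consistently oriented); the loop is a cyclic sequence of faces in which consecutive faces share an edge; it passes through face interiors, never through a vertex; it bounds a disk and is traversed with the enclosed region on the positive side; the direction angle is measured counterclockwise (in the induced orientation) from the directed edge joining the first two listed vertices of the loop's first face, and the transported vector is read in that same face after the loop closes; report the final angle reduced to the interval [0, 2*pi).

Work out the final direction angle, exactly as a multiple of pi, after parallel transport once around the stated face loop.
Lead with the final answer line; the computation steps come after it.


Answer: final direction angle = (7/4)*pi

enclosed vertex P3: corner angles sum to (3/2)*pi, defect = 2*pi - (3/2)*pi = pi/2
summing the enclosed defects onto the initial angle, mod 2*pi in the induced orientation:
final angle = (5/4)*pi + pi/2 = (7/4)*pi (mod 2*pi)


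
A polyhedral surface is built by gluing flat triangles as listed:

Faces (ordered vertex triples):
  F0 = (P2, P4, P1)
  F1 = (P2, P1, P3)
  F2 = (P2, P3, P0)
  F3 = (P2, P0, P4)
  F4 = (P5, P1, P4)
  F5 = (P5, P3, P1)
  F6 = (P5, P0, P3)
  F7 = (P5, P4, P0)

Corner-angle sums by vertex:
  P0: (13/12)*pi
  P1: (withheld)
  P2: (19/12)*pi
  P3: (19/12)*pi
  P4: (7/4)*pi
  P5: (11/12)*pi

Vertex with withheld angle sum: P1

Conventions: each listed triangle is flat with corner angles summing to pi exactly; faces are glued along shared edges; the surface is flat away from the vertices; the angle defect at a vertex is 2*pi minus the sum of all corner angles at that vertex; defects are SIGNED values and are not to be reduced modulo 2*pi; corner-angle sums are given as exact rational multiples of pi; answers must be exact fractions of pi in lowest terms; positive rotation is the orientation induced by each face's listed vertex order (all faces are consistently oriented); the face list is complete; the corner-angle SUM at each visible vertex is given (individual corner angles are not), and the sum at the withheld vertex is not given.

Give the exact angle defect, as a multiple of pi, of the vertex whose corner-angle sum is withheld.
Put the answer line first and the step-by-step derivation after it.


Answer: defect(P1) = (11/12)*pi

V = 6, E = 12, F = 8; chi = V - E + F = 2
Gauss-Bonnet: total defect = 2*pi*chi = 4*pi; visible defects sum to (37/12)*pi


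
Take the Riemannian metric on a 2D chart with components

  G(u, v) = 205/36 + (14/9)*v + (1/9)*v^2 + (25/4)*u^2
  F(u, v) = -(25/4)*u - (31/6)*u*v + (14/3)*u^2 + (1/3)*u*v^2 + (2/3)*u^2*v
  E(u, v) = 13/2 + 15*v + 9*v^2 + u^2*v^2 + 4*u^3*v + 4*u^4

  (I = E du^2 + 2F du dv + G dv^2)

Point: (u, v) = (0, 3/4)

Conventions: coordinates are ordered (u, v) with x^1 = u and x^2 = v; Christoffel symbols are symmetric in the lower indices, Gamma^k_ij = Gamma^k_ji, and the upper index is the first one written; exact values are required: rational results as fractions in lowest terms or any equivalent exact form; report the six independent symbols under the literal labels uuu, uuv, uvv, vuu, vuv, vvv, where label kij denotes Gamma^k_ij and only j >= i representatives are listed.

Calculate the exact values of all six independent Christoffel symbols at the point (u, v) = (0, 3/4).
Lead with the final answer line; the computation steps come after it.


Answer: Gamma_uuu = 0, Gamma_uuv = 228/365, Gamma_uvv = 0, Gamma_vuu = -3483/997, Gamma_vuv = 0, Gamma_vvv = 124/997

E = 365/16, F = 0, G = 997/144 at the point
E_u = 0, E_v = 57/2, F_u = -159/16, F_v = 0, G_u = 0, G_v = 31/18
EG - F^2 = 363905/2304;  g^inv = (2304/363905) * [[997/144, 0], [0, 365/16]]
first-kind symbols [ij,l] = (1/2)(d_i g_jl + d_j g_il - d_l g_ij): [uu,u] = E_u/2 = 0, [uu,v] = F_u - E_v/2 = -387/16, [uv,u] = E_v/2 = 57/4, [uv,v] = G_u/2 = 0, [vv,u] = F_v - G_u/2 = 0, [vv,v] = G_v/2 = 31/36
Gamma^u_ij = (G*[ij,u] - F*[ij,v])/(EG - F^2), Gamma^v_ij = (E*[ij,v] - F*[ij,u])/(EG - F^2)


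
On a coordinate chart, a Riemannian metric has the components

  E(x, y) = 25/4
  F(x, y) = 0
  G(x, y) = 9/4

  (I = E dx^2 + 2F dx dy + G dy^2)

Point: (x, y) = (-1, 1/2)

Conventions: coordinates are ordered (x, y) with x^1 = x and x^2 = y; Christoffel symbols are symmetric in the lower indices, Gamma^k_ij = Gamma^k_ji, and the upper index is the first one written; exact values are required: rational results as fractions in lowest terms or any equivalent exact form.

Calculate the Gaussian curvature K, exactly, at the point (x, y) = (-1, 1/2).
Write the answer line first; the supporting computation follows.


Answer: K = 0

E = 25/4, F = 0, G = 9/4, EG - F^2 = 225/16 at the point
E_x = 0, E_y = 0, F_x = 0, F_y = 0, G_x = 0, G_y = 0
E_yy = 0, F_xy = 0, G_xx = 0
Evaluate Brioschi's two determinant matrices M1, M2 and divide by (EG - F^2)^2.
M1 = [[-E_yy/2 + F_xy - G_xx/2, E_x/2, F_x - E_y/2], [F_y - G_x/2, E, F], [G_y/2, F, G]] = [[0, 0, 0], [0, 25/4, 0], [0, 0, 9/4]]; det M1 = 0
M2 = [[0, E_y/2, G_x/2], [E_y/2, E, F], [G_x/2, F, G]] = [[0, 0, 0], [0, 25/4, 0], [0, 0, 9/4]]; det M2 = 0
det M1 - det M2 = 0; K = 0 / (225/16)^2 = 0


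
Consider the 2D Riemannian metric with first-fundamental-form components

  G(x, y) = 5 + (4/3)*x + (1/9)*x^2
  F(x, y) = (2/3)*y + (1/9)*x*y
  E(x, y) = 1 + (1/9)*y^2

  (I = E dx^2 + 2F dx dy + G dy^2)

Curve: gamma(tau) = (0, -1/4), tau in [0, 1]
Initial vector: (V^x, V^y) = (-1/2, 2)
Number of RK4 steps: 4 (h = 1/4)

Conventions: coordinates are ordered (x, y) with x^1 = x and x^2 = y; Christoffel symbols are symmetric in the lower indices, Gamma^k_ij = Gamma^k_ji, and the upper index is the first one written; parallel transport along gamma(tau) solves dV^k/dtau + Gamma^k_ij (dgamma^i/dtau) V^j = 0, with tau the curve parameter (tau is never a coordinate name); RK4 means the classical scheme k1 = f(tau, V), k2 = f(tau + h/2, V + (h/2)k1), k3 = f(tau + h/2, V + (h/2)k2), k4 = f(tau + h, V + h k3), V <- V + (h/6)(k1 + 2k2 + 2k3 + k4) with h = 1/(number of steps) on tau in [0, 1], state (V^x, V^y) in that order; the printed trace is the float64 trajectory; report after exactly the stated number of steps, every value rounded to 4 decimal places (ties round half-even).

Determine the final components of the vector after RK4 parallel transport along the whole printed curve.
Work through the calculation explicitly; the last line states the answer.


gamma'(tau) = (0, 0); f(tau, V)^k = -Gamma^k_ij(gamma(tau)) gamma'^i(tau) V^j; h = 1/4; intermediate values shown to 6 dp
curve data and Christoffel symbols at the stage parameters:
  tau = 0.000000: gamma = (0.000000, -0.250000), gamma' = (0.000000, 0.000000); Gamma_xxx = 0.000000, Gamma_xxy = -0.005548, Gamma_xyy = 0.000000, Gamma_yxx = 0.000000, Gamma_yxy = 0.133148, Gamma_yyy = 0.000000
  tau = 0.125000: gamma = (0.000000, -0.250000), gamma' = (0.000000, 0.000000); Gamma_xxx = 0.000000, Gamma_xxy = -0.005548, Gamma_xyy = 0.000000, Gamma_yxx = 0.000000, Gamma_yxy = 0.133148, Gamma_yyy = 0.000000
  tau = 0.250000: gamma = (0.000000, -0.250000), gamma' = (0.000000, 0.000000); Gamma_xxx = 0.000000, Gamma_xxy = -0.005548, Gamma_xyy = 0.000000, Gamma_yxx = 0.000000, Gamma_yxy = 0.133148, Gamma_yyy = 0.000000
  tau = 0.375000: gamma = (0.000000, -0.250000), gamma' = (0.000000, 0.000000); Gamma_xxx = 0.000000, Gamma_xxy = -0.005548, Gamma_xyy = 0.000000, Gamma_yxx = 0.000000, Gamma_yxy = 0.133148, Gamma_yyy = 0.000000
  tau = 0.500000: gamma = (0.000000, -0.250000), gamma' = (0.000000, 0.000000); Gamma_xxx = 0.000000, Gamma_xxy = -0.005548, Gamma_xyy = 0.000000, Gamma_yxx = 0.000000, Gamma_yxy = 0.133148, Gamma_yyy = 0.000000
  tau = 0.625000: gamma = (0.000000, -0.250000), gamma' = (0.000000, 0.000000); Gamma_xxx = 0.000000, Gamma_xxy = -0.005548, Gamma_xyy = 0.000000, Gamma_yxx = 0.000000, Gamma_yxy = 0.133148, Gamma_yyy = 0.000000
  tau = 0.750000: gamma = (0.000000, -0.250000), gamma' = (0.000000, 0.000000); Gamma_xxx = 0.000000, Gamma_xxy = -0.005548, Gamma_xyy = 0.000000, Gamma_yxx = 0.000000, Gamma_yxy = 0.133148, Gamma_yyy = 0.000000
  tau = 0.875000: gamma = (0.000000, -0.250000), gamma' = (0.000000, 0.000000); Gamma_xxx = 0.000000, Gamma_xxy = -0.005548, Gamma_xyy = 0.000000, Gamma_yxx = 0.000000, Gamma_yxy = 0.133148, Gamma_yyy = 0.000000
  tau = 1.000000: gamma = (0.000000, -0.250000), gamma' = (0.000000, 0.000000); Gamma_xxx = 0.000000, Gamma_xxy = -0.005548, Gamma_xyy = 0.000000, Gamma_yxx = 0.000000, Gamma_yxy = 0.133148, Gamma_yyy = 0.000000
step 0: V^x = -0.5000, V^y = 2.0000
step 1: k1 = (0.000000, 0.000000), k2 = (0.000000, 0.000000), k3 = (0.000000, 0.000000), k4 = (0.000000, 0.000000); V <- V + (h/6)(k1 + 2k2 + 2k3 + k4): V^x = -0.5000, V^y = 2.0000
step 2: k1 = (0.000000, 0.000000), k2 = (0.000000, 0.000000), k3 = (0.000000, 0.000000), k4 = (0.000000, 0.000000); V <- V + (h/6)(k1 + 2k2 + 2k3 + k4): V^x = -0.5000, V^y = 2.0000
step 3: k1 = (0.000000, 0.000000), k2 = (0.000000, 0.000000), k3 = (0.000000, 0.000000), k4 = (0.000000, 0.000000); V <- V + (h/6)(k1 + 2k2 + 2k3 + k4): V^x = -0.5000, V^y = 2.0000
step 4: k1 = (0.000000, 0.000000), k2 = (0.000000, 0.000000), k3 = (0.000000, 0.000000), k4 = (0.000000, 0.000000); V <- V + (h/6)(k1 + 2k2 + 2k3 + k4): V^x = -0.5000, V^y = 2.0000

Answer: V^x = -0.5000, V^y = 2.0000


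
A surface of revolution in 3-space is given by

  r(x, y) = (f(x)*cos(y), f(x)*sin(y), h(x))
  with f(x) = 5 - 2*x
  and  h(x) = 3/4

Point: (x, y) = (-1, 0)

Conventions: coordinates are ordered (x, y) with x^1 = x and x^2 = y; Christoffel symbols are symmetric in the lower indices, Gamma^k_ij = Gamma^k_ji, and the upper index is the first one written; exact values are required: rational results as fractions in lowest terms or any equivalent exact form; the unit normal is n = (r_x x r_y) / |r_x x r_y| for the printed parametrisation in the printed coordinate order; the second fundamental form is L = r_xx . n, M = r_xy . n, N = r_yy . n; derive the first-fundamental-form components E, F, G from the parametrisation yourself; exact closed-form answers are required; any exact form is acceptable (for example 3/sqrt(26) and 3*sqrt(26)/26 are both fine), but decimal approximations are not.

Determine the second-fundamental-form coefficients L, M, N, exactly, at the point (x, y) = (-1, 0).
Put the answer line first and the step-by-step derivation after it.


Answer: L = 0, M = 0, N = 0

f = 7, f' = -2, f'' = 0, h' = 0, h'' = 0
E = 4, F = 0, G = 49; answer radicand W^2 = 4
unnormalised second-form numerators: l = 0, m = 0, n = 0; L = l/sqrt(4), and similarly M = m/sqrt(W^2), N = n/sqrt(W^2)


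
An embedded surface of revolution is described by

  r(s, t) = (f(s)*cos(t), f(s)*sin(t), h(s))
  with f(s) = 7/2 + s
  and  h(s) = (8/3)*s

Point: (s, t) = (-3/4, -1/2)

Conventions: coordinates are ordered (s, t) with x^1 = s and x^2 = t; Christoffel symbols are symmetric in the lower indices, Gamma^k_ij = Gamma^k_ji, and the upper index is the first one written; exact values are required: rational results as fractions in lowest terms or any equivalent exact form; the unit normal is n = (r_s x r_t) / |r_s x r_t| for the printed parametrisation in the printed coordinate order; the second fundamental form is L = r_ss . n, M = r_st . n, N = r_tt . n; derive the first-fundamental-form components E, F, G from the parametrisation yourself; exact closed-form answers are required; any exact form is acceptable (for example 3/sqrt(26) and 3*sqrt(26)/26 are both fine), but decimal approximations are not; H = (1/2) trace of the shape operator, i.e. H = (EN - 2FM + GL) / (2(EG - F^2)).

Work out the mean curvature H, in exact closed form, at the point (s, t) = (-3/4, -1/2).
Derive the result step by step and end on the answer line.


f = 11/4, f' = 1, f'' = 0, h' = 8/3, h'' = 0
E = 73/9, F = 0, G = 121/16; answer radicand W^2 = 73/9
unnormalised second-form numerators: l = 0, m = 0, n = 22/3; L = l/sqrt(73/9), and similarly M = m/sqrt(W^2), N = n/sqrt(W^2)
H = (E*n - 2*F*m + G*l) / (2*(EG - F^2)*sqrt(W^2)); E*n - 2*F*m + G*l = 1606/27, EG - F^2 = 8833/144, so H = (16/33)/sqrt(73/9)

Answer: H = 16*sqrt(73)/803


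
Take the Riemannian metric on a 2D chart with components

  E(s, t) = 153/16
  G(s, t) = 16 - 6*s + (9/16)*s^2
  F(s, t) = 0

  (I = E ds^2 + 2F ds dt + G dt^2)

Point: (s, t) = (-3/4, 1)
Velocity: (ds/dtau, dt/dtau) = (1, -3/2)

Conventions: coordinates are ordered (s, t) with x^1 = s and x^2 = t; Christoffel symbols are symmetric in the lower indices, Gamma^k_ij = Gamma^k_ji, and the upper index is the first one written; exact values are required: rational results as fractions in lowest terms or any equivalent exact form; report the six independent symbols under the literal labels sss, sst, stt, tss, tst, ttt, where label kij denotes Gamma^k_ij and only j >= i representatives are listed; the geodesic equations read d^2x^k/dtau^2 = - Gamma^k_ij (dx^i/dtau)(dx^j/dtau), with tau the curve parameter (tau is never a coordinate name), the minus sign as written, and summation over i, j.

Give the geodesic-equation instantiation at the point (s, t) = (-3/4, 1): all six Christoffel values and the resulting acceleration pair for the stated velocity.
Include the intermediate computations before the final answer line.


E = 153/16, F = 0, G = 5329/256 at the point
E_s = 0, E_t = 0, F_s = 0, F_t = 0, G_s = -219/32, G_t = 0
EG - F^2 = 815337/4096;  g^inv = (4096/815337) * [[5329/256, 0], [0, 153/16]]
first-kind symbols [ij,l] = (1/2)(d_i g_jl + d_j g_il - d_l g_ij): [ss,s] = E_s/2 = 0, [ss,t] = F_s - E_t/2 = 0, [st,s] = E_t/2 = 0, [st,t] = G_s/2 = -219/64, [tt,s] = F_t - G_s/2 = 219/64, [tt,t] = G_t/2 = 0
Gamma^s_ij = (G*[ij,s] - F*[ij,t])/(EG - F^2), Gamma^t_ij = (E*[ij,t] - F*[ij,s])/(EG - F^2)
Gamma_sss = 0, Gamma_sst = 0, Gamma_stt = 73/204, Gamma_tss = 0, Gamma_tst = -12/73, Gamma_ttt = 0
d^2s/dtau^2 = -(Gamma_sss*(1)^2 + 2*Gamma_sst*(1)*(-3/2) + Gamma_stt*(-3/2)^2) = -219/272
d^2t/dtau^2 = -(Gamma_tss*(1)^2 + 2*Gamma_tst*(1)*(-3/2) + Gamma_ttt*(-3/2)^2) = -36/73

Answer: Gamma_sss = 0, Gamma_sst = 0, Gamma_stt = 73/204, Gamma_tss = 0, Gamma_tst = -12/73, Gamma_ttt = 0; accelerations (d^2s/dtau^2, d^2t/dtau^2) = (-219/272, -36/73)


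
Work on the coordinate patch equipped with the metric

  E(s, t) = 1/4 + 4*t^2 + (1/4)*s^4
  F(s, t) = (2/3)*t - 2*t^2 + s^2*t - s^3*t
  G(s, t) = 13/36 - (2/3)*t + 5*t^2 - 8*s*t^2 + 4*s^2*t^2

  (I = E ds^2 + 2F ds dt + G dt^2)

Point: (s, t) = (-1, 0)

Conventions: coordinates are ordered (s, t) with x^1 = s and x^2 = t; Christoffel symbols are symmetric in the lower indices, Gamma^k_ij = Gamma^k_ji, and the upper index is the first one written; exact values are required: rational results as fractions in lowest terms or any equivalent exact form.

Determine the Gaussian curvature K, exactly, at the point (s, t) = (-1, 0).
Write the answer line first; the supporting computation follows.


Answer: K = -456/13

E = 1/2, F = 0, G = 13/36, EG - F^2 = 13/72 at the point
E_s = -1, E_t = 0, F_s = 0, F_t = 8/3, G_s = 0, G_t = -2/3
E_tt = 8, F_st = -5, G_ss = 0
K follows from Brioschi's formula, (det M1 - det M2)/(EG - F^2)^2.
M1 = [[-E_tt/2 + F_st - G_ss/2, E_s/2, F_s - E_t/2], [F_t - G_s/2, E, F], [G_t/2, F, G]] = [[-9, -1/2, 0], [8/3, 1/2, 0], [-1/3, 0, 13/36]]; det M1 = -247/216
M2 = [[0, E_t/2, G_s/2], [E_t/2, E, F], [G_s/2, F, G]] = [[0, 0, 0], [0, 1/2, 0], [0, 0, 13/36]]; det M2 = 0
det M1 - det M2 = -247/216; K = -247/216 / (13/72)^2 = -456/13


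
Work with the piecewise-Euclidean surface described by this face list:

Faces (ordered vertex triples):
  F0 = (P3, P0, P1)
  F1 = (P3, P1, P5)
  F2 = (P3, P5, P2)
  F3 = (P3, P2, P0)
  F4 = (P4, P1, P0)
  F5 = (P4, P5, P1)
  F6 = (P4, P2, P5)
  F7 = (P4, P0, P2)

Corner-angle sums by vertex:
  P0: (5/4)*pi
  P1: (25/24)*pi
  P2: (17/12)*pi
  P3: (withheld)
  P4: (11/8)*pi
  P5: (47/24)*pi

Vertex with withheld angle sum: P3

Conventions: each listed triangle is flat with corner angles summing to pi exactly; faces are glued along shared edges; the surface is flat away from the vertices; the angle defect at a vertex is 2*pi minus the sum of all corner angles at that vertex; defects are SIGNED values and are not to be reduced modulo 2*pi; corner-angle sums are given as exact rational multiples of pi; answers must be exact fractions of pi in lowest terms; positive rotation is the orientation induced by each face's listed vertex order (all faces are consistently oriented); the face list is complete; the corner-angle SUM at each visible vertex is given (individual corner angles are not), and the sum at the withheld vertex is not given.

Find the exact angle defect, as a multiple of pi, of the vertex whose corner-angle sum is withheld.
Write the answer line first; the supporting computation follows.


Answer: defect(P3) = (25/24)*pi

V = 6, E = 12, F = 8; chi = V - E + F = 2
Gauss-Bonnet: total defect = 2*pi*chi = 4*pi; visible defects sum to (71/24)*pi


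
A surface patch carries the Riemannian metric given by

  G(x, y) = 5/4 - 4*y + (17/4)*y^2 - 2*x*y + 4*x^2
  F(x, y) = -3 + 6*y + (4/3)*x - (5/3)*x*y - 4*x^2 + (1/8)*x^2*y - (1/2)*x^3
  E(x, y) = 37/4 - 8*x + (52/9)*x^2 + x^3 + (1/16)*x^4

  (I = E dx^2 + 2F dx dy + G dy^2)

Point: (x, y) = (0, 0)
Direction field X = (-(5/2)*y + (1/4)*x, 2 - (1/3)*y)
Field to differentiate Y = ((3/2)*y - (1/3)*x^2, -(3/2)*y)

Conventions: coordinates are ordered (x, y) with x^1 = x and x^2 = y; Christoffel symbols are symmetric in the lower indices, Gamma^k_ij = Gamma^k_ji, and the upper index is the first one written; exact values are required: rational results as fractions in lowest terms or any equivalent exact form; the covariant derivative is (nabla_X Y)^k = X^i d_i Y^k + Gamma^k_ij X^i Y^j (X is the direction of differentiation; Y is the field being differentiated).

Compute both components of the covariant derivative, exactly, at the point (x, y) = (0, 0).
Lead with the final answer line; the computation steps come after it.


Answer: (nabla_X Y)^x = 3, (nabla_X Y)^y = -3

E = 37/4, F = -3, G = 5/4 at the point
E_x = -8, E_y = 0, F_x = 4/3, F_y = 6, G_x = 0, G_y = -4
EG - F^2 = 41/16;  g^inv = (16/41) * [[5/4, 3], [3, 37/4]]
first-kind symbols [ij,l] = (1/2)(d_i g_jl + d_j g_il - d_l g_ij): [xx,x] = E_x/2 = -4, [xx,y] = F_x - E_y/2 = 4/3, [xy,x] = E_y/2 = 0, [xy,y] = G_x/2 = 0, [yy,x] = F_y - G_x/2 = 6, [yy,y] = G_y/2 = -2
Gamma^x_ij = (G*[ij,x] - F*[ij,y])/(EG - F^2), Gamma^y_ij = (E*[ij,y] - F*[ij,x])/(EG - F^2)
Gamma_xxx = -16/41, Gamma_xxy = 0, Gamma_xyy = 24/41, Gamma_yxx = 16/123, Gamma_yxy = 0, Gamma_yyy = -8/41
X = (0, 2), Y = (0, 0) at the point


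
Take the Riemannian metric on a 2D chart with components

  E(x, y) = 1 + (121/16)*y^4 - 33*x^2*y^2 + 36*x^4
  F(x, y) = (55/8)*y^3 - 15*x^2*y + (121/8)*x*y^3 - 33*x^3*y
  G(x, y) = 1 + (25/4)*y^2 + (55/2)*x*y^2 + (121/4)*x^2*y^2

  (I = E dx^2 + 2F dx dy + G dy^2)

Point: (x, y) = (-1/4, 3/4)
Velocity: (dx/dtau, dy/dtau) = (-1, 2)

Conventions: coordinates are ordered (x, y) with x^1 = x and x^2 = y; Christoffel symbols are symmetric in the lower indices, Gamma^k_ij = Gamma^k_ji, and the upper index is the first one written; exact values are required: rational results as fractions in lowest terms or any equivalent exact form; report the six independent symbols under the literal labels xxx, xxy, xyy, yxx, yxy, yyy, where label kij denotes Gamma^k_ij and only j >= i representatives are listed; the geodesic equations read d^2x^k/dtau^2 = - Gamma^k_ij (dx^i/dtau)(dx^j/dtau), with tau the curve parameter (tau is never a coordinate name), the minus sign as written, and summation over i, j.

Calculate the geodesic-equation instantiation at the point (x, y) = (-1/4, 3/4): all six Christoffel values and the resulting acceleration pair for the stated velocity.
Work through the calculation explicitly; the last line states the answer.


E = 9721/4096, F = 2025/2048, G = 1753/1024 at the point
E_x = 225/32, E_y = 2475/256, F_x = 3771/512, F_y = 2457/512, G_x = 891/128, G_y = 243/128
EG - F^2 = 12637/4096;  g^inv = (4096/12637) * [[1753/1024, -2025/2048], [-2025/2048, 9721/4096]]
first-kind symbols [ij,l] = (1/2)(d_i g_jl + d_j g_il - d_l g_ij): [xx,x] = E_x/2 = 225/64, [xx,y] = F_x - E_y/2 = 81/32, [xy,x] = E_y/2 = 2475/512, [xy,y] = G_x/2 = 891/256, [yy,x] = F_y - G_x/2 = 675/512, [yy,y] = G_y/2 = 243/256
Gamma^x_ij = (G*[ij,x] - F*[ij,y])/(EG - F^2), Gamma^y_ij = (E*[ij,y] - F*[ij,x])/(EG - F^2)
Gamma_xxx = 14400/12637, Gamma_xxy = 19800/12637, Gamma_xyy = 5400/12637, Gamma_yxx = 10368/12637, Gamma_yxy = 14256/12637, Gamma_yyy = 3888/12637
d^2x/dtau^2 = -(Gamma_xxx*(-1)^2 + 2*Gamma_xxy*(-1)*(2) + Gamma_xyy*(2)^2) = 43200/12637
d^2y/dtau^2 = -(Gamma_yxx*(-1)^2 + 2*Gamma_yxy*(-1)*(2) + Gamma_yyy*(2)^2) = 31104/12637

Answer: Gamma_xxx = 14400/12637, Gamma_xxy = 19800/12637, Gamma_xyy = 5400/12637, Gamma_yxx = 10368/12637, Gamma_yxy = 14256/12637, Gamma_yyy = 3888/12637; accelerations (d^2x/dtau^2, d^2y/dtau^2) = (43200/12637, 31104/12637)


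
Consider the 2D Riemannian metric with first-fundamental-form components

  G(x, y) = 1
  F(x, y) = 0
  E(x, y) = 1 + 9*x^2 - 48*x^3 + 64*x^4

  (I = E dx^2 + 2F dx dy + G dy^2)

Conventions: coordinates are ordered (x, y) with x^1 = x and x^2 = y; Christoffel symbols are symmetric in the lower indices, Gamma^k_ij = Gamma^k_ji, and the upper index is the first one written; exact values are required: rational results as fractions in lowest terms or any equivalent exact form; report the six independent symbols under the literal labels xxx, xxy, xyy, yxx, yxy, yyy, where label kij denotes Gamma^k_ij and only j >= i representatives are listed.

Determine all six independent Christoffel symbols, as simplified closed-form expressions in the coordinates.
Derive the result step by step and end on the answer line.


E = 1 + 9*x^2 - 48*x^3 + 64*x^4; F = 0; G = 1
Gamma^k_ij = (1/2) g^{kl} (d_i g_jl + d_j g_il - d_l g_ij), with g^inv = (1/(EG-F^2)) [[G, -F], [-F, E]]
first partials: E_x = 18*x - 144*x^2 + 256*x^3, E_y = 0, F_x = 0, F_y = 0, G_x = 0, G_y = 0
D = EG - F^2 = 1 + 9*x^2 - 48*x^3 + 64*x^4
expanded: Gamma^x_xx = (G E_x - 2F F_x + F E_y)/(2D), Gamma^x_xy = (G E_y - F G_x)/(2D), Gamma^x_yy = (2G F_y - G G_x - F G_y)/(2D), Gamma^y_xx = (2E F_x - E E_y - F E_x)/(2D), Gamma^y_xy = (E G_x - F E_y)/(2D), Gamma^y_yy = (E G_y - 2F F_y + F G_x)/(2D); substitute and cancel common factors

Answer: Gamma_xxx = (128*x^3 - 72*x^2 + 9*x)/(64*x^4 - 48*x^3 + 9*x^2 + 1), Gamma_xxy = 0, Gamma_xyy = 0, Gamma_yxx = 0, Gamma_yxy = 0, Gamma_yyy = 0


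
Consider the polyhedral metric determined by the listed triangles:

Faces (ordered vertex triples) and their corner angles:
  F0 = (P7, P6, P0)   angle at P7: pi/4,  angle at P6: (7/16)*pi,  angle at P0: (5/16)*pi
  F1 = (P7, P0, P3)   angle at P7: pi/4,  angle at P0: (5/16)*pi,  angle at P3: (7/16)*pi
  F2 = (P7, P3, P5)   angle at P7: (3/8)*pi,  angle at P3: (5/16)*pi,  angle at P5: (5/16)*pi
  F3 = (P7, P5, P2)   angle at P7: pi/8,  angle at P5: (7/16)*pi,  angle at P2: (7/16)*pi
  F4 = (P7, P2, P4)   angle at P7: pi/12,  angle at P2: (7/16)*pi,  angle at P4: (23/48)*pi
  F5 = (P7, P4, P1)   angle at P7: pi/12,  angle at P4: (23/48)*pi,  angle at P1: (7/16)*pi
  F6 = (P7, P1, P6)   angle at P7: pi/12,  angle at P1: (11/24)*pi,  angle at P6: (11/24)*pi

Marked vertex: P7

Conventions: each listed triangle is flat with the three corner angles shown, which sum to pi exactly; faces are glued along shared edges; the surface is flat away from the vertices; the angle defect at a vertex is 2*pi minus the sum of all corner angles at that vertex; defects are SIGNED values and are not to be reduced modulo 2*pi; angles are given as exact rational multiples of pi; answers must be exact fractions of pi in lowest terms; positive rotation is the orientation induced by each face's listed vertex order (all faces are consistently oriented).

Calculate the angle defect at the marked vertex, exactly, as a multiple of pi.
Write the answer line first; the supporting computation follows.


Answer: defect(P7) = (3/4)*pi

Sum of corner angles at P7: (5/4)*pi
defect = 2*pi - (5/4)*pi


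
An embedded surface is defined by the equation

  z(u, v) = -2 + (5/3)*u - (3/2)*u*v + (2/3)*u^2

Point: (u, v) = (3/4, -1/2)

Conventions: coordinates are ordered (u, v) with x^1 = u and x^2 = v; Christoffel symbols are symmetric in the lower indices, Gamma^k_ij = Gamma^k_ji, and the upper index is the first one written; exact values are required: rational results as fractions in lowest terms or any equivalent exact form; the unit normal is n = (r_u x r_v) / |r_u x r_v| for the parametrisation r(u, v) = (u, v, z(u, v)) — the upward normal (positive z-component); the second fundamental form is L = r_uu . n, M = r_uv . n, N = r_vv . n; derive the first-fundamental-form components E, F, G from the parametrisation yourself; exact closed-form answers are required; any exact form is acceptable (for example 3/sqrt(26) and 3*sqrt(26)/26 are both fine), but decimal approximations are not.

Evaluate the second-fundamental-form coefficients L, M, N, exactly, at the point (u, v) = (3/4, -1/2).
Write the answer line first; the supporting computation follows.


Answer: L = 32*sqrt(8029)/8029, M = -36*sqrt(8029)/8029, N = 0

z_u = 41/12, z_v = -9/8, z_uu = 4/3, z_uv = -3/2, z_vv = 0
E = 1825/144, F = -123/32, G = 145/64; answer radicand W^2 = 8029/576
unnormalised second-form numerators: l = 4/3, m = -3/2, n = 0; L = l/sqrt(8029/576), and similarly M = m/sqrt(W^2), N = n/sqrt(W^2)


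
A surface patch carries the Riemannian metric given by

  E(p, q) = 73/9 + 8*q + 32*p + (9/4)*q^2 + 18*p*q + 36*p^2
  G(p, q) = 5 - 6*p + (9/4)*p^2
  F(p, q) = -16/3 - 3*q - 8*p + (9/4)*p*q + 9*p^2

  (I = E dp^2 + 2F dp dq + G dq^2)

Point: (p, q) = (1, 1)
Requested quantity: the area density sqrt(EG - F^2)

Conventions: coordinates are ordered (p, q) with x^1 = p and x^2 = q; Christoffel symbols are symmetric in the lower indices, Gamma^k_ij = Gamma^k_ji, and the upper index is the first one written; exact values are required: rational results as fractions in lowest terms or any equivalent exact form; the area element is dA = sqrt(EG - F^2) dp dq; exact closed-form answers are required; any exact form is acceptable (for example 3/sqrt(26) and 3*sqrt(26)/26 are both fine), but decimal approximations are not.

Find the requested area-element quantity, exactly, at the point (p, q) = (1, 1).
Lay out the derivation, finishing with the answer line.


E = 3757/36, F = -61/12, G = 5/4; EG - F^2 = 1883/18

Answer: sqrt(EG - F^2) = sqrt(3766)/6


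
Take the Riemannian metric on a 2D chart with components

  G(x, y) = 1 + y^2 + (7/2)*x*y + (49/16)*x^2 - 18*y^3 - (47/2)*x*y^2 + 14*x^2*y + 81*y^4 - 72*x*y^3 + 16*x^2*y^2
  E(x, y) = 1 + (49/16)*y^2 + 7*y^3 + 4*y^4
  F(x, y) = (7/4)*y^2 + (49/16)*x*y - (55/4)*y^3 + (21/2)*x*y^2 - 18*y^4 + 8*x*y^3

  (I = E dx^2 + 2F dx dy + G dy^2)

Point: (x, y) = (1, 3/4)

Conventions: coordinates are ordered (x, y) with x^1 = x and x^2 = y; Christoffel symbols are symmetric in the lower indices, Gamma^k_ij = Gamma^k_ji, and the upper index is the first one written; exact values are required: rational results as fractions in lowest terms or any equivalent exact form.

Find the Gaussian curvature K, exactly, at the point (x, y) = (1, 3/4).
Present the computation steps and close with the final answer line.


E = 1777/256, F = 273/256, G = 305/256, EG - F^2 = 913/128 at the point
E_x = 0, E_y = 741/32, F_x = 741/64, F_y = -1193/64, G_x = 133/32, G_y = -119/16
E_yy = 517/8, F_xy = 517/16, G_xx = 361/8
Evaluate Brioschi's two determinant matrices M1, M2 and divide by (EG - F^2)^2.
M1 = [[-E_yy/2 + F_xy - G_xx/2, E_x/2, F_x - E_y/2], [F_y - G_x/2, E, F], [G_y/2, F, G]] = [[-361/16, 0, 0], [-663/32, 1777/256, 273/256], [-119/32, 273/256, 305/256]]; det M1 = -329593/2048
M2 = [[0, E_y/2, G_x/2], [E_y/2, E, F], [G_x/2, F, G]] = [[0, 741/64, 133/64], [741/64, 1777/256, 273/256], [133/64, 273/256, 305/256]]; det M2 = -283385/2048
det M1 - det M2 = -361/16; K = -361/16 / (913/128)^2 = -369664/833569

Answer: K = -369664/833569


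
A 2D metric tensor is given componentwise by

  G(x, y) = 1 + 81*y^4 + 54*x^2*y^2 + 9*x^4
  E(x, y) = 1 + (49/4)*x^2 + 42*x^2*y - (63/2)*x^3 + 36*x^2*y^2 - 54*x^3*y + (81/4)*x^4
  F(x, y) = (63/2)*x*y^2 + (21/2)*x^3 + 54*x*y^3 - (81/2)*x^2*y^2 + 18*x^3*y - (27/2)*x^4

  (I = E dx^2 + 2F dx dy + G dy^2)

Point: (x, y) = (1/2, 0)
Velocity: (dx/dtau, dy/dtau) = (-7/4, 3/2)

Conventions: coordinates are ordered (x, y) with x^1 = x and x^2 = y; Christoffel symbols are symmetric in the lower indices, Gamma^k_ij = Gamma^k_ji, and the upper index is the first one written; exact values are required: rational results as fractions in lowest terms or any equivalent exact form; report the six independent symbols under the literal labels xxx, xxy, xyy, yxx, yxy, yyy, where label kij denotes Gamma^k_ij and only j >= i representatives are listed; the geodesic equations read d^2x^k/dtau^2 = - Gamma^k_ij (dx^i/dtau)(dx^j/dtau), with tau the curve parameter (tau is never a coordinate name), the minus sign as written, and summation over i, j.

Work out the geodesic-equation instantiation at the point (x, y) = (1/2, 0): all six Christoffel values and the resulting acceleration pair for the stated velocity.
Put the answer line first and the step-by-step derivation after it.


Answer: Gamma_xxx = -8/25, Gamma_xxy = 24/25, Gamma_xyy = 0, Gamma_yxx = -48/125, Gamma_yxy = 144/125, Gamma_yyy = 0; accelerations (d^2x/dtau^2, d^2y/dtau^2) = (301/50, 903/125)

E = 89/64, F = 15/32, G = 25/16 at the point
E_x = -5/4, E_y = 15/4, F_x = 9/8, F_y = 9/4, G_x = 9/2, G_y = 0
EG - F^2 = 125/64;  g^inv = (64/125) * [[25/16, -15/32], [-15/32, 89/64]]
first-kind symbols [ij,l] = (1/2)(d_i g_jl + d_j g_il - d_l g_ij): [xx,x] = E_x/2 = -5/8, [xx,y] = F_x - E_y/2 = -3/4, [xy,x] = E_y/2 = 15/8, [xy,y] = G_x/2 = 9/4, [yy,x] = F_y - G_x/2 = 0, [yy,y] = G_y/2 = 0
Gamma^x_ij = (G*[ij,x] - F*[ij,y])/(EG - F^2), Gamma^y_ij = (E*[ij,y] - F*[ij,x])/(EG - F^2)
Gamma_xxx = -8/25, Gamma_xxy = 24/25, Gamma_xyy = 0, Gamma_yxx = -48/125, Gamma_yxy = 144/125, Gamma_yyy = 0
d^2x/dtau^2 = -(Gamma_xxx*(-7/4)^2 + 2*Gamma_xxy*(-7/4)*(3/2) + Gamma_xyy*(3/2)^2) = 301/50
d^2y/dtau^2 = -(Gamma_yxx*(-7/4)^2 + 2*Gamma_yxy*(-7/4)*(3/2) + Gamma_yyy*(3/2)^2) = 903/125


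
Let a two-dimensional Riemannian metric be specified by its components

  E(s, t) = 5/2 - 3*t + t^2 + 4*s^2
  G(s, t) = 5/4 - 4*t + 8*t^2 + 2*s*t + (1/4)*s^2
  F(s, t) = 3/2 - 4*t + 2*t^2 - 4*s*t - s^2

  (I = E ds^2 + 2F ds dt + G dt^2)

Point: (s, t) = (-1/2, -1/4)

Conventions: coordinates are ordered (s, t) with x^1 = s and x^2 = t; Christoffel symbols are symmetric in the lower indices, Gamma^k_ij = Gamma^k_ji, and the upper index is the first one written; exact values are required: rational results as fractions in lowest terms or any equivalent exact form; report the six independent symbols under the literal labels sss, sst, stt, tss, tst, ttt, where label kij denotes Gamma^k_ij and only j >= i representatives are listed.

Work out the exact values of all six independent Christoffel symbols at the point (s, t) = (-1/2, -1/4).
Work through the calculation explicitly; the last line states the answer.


E = 69/16, F = 15/8, G = 49/16 at the point
E_s = -4, E_t = -7/2, F_s = 2, F_t = -3, G_s = -3/4, G_t = -9
EG - F^2 = 2481/256;  g^inv = (256/2481) * [[49/16, -15/8], [-15/8, 69/16]]
first-kind symbols [ij,l] = (1/2)(d_i g_jl + d_j g_il - d_l g_ij): [ss,s] = E_s/2 = -2, [ss,t] = F_s - E_t/2 = 15/4, [st,s] = E_t/2 = -7/4, [st,t] = G_s/2 = -3/8, [tt,s] = F_t - G_s/2 = -21/8, [tt,t] = G_t/2 = -9/2
Gamma^s_ij = (G*[ij,s] - F*[ij,t])/(EG - F^2), Gamma^t_ij = (E*[ij,t] - F*[ij,s])/(EG - F^2)

Answer: Gamma_sss = -3368/2481, Gamma_sst = -1192/2481, Gamma_stt = 34/827, Gamma_tss = 1700/827, Gamma_tst = 142/827, Gamma_ttt = -1236/827


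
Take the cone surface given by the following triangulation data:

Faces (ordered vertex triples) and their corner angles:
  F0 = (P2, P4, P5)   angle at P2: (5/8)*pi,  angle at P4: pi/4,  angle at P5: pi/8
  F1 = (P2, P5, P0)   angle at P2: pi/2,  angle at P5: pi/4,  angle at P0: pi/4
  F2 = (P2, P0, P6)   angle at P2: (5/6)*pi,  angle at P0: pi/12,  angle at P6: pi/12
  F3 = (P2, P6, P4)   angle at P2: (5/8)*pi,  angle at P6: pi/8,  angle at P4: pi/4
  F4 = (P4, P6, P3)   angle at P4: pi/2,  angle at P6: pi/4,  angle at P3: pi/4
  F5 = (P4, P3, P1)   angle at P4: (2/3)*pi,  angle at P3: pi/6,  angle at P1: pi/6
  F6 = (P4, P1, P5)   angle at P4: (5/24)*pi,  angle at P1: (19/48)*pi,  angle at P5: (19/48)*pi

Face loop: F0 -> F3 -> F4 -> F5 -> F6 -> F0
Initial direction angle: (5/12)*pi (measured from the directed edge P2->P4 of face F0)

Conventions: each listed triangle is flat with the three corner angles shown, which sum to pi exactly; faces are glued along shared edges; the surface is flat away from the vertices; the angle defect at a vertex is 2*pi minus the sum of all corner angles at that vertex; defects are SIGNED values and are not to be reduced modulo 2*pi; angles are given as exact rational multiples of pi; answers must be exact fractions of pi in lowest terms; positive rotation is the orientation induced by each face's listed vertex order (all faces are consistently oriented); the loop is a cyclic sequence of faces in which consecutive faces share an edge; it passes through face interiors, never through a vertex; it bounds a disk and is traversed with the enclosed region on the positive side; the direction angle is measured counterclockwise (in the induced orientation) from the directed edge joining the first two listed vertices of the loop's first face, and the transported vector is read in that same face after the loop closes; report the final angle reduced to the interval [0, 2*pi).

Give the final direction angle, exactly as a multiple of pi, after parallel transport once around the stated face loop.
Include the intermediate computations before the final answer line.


enclosed vertex P4: corner angles sum to (15/8)*pi, defect = 2*pi - (15/8)*pi = pi/8
holonomy = initial angle + sum of enclosed defects (mod 2*pi), positive in the induced orientation
final angle = (5/12)*pi + pi/8 = (13/24)*pi (mod 2*pi)

Answer: final direction angle = (13/24)*pi


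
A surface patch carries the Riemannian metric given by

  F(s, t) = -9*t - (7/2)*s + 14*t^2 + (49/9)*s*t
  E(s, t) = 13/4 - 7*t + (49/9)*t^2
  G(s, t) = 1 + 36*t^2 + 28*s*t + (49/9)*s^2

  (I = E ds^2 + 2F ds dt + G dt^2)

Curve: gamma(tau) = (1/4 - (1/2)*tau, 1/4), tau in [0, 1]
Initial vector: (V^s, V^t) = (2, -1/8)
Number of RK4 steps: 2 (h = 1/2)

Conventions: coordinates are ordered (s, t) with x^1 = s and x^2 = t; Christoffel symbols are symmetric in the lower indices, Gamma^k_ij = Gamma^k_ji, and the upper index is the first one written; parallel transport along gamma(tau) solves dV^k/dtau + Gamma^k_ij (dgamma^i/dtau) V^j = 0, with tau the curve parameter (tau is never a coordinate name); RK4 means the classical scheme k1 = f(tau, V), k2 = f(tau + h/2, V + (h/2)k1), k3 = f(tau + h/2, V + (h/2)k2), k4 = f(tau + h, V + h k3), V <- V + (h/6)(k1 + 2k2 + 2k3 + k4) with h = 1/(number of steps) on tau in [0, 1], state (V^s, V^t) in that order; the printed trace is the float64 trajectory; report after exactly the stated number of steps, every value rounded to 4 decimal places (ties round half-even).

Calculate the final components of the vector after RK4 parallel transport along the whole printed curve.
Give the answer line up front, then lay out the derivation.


Answer: V^s = 2.0431, V^t = -0.1898

gamma'(tau) = (-1/2, 0); f(tau, V)^k = -Gamma^k_ij(gamma(tau)) gamma'^i(tau) V^j; h = 1/2; intermediate values shown to 6 dp
curve data and Christoffel symbols at the stage parameters:
  tau = 0.000000: gamma = (0.250000, 0.250000), gamma' = (-0.500000, 0.000000); Gamma_sss = 0.000000, Gamma_sst = -0.346067, Gamma_stt = -0.889888, Gamma_tss = 0.000000, Gamma_tst = 0.786517, Gamma_ttt = 2.022472
  tau = 0.250000: gamma = (0.125000, 0.250000), gamma' = (-0.500000, 0.000000); Gamma_sss = 0.000000, Gamma_sst = -0.423513, Gamma_stt = -1.089034, Gamma_tss = 0.000000, Gamma_tst = 0.827776, Gamma_ttt = 2.128567
  tau = 0.500000: gamma = (0.000000, 0.250000), gamma' = (-0.500000, 0.000000); Gamma_sss = 0.000000, Gamma_sst = -0.522920, Gamma_stt = -1.344652, Gamma_tss = 0.000000, Gamma_tst = 0.855688, Gamma_ttt = 2.200340
  tau = 0.750000: gamma = (-0.125000, 0.250000), gamma' = (-0.500000, 0.000000); Gamma_sss = 0.000000, Gamma_sst = -0.648080, Gamma_stt = -1.666491, Gamma_tss = 0.000000, Gamma_tst = 0.854287, Gamma_ttt = 2.196739
  tau = 1.000000: gamma = (-0.250000, 0.250000), gamma' = (-0.500000, 0.000000); Gamma_sss = 0.000000, Gamma_sst = -0.797927, Gamma_stt = -2.051813, Gamma_tss = 0.000000, Gamma_tst = 0.797927, Gamma_ttt = 2.051813
step 0: V^s = 2.0000, V^t = -0.1250
step 1: k1 = (0.021629, -0.049157), k2 = (0.029072, -0.056822), k3 = (0.029478, -0.057616), k4 = (0.040215, -0.065806); V <- V + (h/6)(k1 + 2k2 + 2k3 + k4): V^s = 2.0149, V^t = -0.1537
step 2: k1 = (0.040174, -0.065740), k2 = (0.055115, -0.072652), k3 = (0.055675, -0.073390), k4 = (0.075942, -0.075942); V <- V + (h/6)(k1 + 2k2 + 2k3 + k4): V^s = 2.0431, V^t = -0.1898
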